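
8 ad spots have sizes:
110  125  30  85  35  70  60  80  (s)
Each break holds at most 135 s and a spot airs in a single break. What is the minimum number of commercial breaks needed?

5

Total = 125 + 110 + 85 + 80 + 70 + 60 + 35 + 30 = 595 s.
Lower bound: ⌈595/135⌉ = 5 commercial breaks.
A packing using 5 commercial breaks:
  break 1: 125 = 125
  break 2: 110 = 110
  break 3: 85 + 35 = 120
  break 4: 80 + 30 = 110
  break 5: 70 + 60 = 130
This matches the lower bound, so 5 is optimal.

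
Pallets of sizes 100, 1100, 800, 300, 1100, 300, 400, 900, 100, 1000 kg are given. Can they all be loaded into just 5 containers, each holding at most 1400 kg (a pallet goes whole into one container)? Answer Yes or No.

Yes

A valid assignment using 5 containers:
  container 1: 1100 + 300 = 1400
  container 2: 1100 + 300 = 1400
  container 3: 1000 + 400 = 1400
  container 4: 900 + 100 + 100 = 1100
  container 5: 800 = 800
Every load is within 1400 kg, so 5 containers suffice.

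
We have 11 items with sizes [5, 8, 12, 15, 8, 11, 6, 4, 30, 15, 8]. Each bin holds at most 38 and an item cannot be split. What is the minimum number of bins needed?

Total = 30 + 15 + 15 + 12 + 11 + 8 + 8 + 8 + 6 + 5 + 4 = 122.
Lower bound: ⌈122/38⌉ = 4 bins.
A packing using 4 bins:
  bin 1: 30 + 8 = 38
  bin 2: 15 + 15 + 8 = 38
  bin 3: 12 + 11 + 8 + 6 = 37
  bin 4: 5 + 4 = 9
This matches the lower bound, so 4 is optimal.

4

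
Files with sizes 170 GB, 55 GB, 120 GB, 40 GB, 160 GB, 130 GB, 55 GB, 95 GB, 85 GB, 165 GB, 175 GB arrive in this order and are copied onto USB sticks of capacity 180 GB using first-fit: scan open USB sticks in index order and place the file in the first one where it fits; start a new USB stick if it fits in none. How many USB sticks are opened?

  170 → USB stick 1 (new)  [load 170/180]
  55 → USB stick 2 (new)  [load 55/180]
  120 → USB stick 2  [load 175/180]
  40 → USB stick 3 (new)  [load 40/180]
  160 → USB stick 4 (new)  [load 160/180]
  130 → USB stick 3  [load 170/180]
  55 → USB stick 5 (new)  [load 55/180]
  95 → USB stick 5  [load 150/180]
  85 → USB stick 6 (new)  [load 85/180]
  165 → USB stick 7 (new)  [load 165/180]
  175 → USB stick 8 (new)  [load 175/180]
8 USB sticks opened.

8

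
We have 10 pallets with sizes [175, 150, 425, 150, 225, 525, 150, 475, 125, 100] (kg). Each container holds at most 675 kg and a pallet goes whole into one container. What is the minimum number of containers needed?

4

Total = 525 + 475 + 425 + 225 + 175 + 150 + 150 + 150 + 125 + 100 = 2500 kg.
Lower bound: ⌈2500/675⌉ = 4 containers.
A packing using 4 containers:
  container 1: 525 + 150 = 675
  container 2: 475 + 175 = 650
  container 3: 425 + 225 = 650
  container 4: 150 + 150 + 125 + 100 = 525
This matches the lower bound, so 4 is optimal.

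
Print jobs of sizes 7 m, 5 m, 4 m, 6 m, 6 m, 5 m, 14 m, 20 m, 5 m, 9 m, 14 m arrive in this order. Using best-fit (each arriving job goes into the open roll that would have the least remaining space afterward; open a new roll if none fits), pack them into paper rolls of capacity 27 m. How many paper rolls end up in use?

  7 → roll 1 (new)  [load 7/27]
  5 → roll 1  [load 12/27]
  4 → roll 1  [load 16/27]
  6 → roll 1  [load 22/27]
  6 → roll 2 (new)  [load 6/27]
  5 → roll 1  [load 27/27]
  14 → roll 2  [load 20/27]
  20 → roll 3 (new)  [load 20/27]
  5 → roll 2  [load 25/27]
  9 → roll 4 (new)  [load 9/27]
  14 → roll 4  [load 23/27]
4 paper rolls opened.

4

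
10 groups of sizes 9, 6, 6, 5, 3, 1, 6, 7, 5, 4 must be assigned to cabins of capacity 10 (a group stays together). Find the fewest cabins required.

6

Total = 9 + 7 + 6 + 6 + 6 + 5 + 5 + 4 + 3 + 1 = 52.
Lower bound: ⌈52/10⌉ = 6 cabins.
A packing using 6 cabins:
  cabin 1: 9 + 1 = 10
  cabin 2: 7 + 3 = 10
  cabin 3: 6 + 4 = 10
  cabin 4: 6 = 6
  cabin 5: 6 = 6
  cabin 6: 5 + 5 = 10
This matches the lower bound, so 6 is optimal.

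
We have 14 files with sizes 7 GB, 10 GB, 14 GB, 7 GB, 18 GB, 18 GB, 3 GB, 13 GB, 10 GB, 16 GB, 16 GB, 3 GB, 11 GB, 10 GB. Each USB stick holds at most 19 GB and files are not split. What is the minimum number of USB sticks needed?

10

Total = 18 + 18 + 16 + 16 + 14 + 13 + 11 + 10 + 10 + 10 + 7 + 7 + 3 + 3 = 156 GB.
Lower bound: ⌈156/19⌉ = 9 USB sticks.
Also, 10 files each exceed 19/2 GB, and no two of those can share a USB stick, so at least 10 USB sticks are needed.
A packing using 10 USB sticks:
  USB stick 1: 18 = 18
  USB stick 2: 18 = 18
  USB stick 3: 16 + 3 = 19
  USB stick 4: 16 + 3 = 19
  USB stick 5: 14 = 14
  USB stick 6: 13 = 13
  USB stick 7: 11 + 7 = 18
  USB stick 8: 10 + 7 = 17
  USB stick 9: 10 = 10
  USB stick 10: 10 = 10
This matches the lower bound, so 10 is optimal.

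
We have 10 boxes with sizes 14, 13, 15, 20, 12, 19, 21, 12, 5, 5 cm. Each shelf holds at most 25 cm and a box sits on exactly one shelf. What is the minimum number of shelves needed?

7

Total = 21 + 20 + 19 + 15 + 14 + 13 + 12 + 12 + 5 + 5 = 136 cm.
Lower bound: ⌈136/25⌉ = 6 shelves.
A packing using 7 shelves:
  shelf 1: 21 = 21
  shelf 2: 20 + 5 = 25
  shelf 3: 19 + 5 = 24
  shelf 4: 15 = 15
  shelf 5: 14 = 14
  shelf 6: 13 + 12 = 25
  shelf 7: 12 = 12
No arrangement into 6 shelves stays within capacity, so 7 is optimal.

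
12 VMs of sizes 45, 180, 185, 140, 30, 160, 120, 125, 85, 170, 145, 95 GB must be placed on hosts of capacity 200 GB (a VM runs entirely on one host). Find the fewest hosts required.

Total = 185 + 180 + 170 + 160 + 145 + 140 + 125 + 120 + 95 + 85 + 45 + 30 = 1480 GB.
Lower bound: ⌈1480/200⌉ = 8 hosts.
A packing using 9 hosts:
  host 1: 185 = 185
  host 2: 180 = 180
  host 3: 170 + 30 = 200
  host 4: 160 = 160
  host 5: 145 + 45 = 190
  host 6: 140 = 140
  host 7: 125 = 125
  host 8: 120 = 120
  host 9: 95 + 85 = 180
No arrangement into 8 hosts stays within capacity, so 9 is optimal.

9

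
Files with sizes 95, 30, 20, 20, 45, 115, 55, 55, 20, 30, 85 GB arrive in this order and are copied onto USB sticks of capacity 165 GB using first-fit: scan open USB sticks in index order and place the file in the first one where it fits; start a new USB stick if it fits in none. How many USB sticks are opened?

4

  95 → USB stick 1 (new)  [load 95/165]
  30 → USB stick 1  [load 125/165]
  20 → USB stick 1  [load 145/165]
  20 → USB stick 1  [load 165/165]
  45 → USB stick 2 (new)  [load 45/165]
  115 → USB stick 2  [load 160/165]
  55 → USB stick 3 (new)  [load 55/165]
  55 → USB stick 3  [load 110/165]
  20 → USB stick 3  [load 130/165]
  30 → USB stick 3  [load 160/165]
  85 → USB stick 4 (new)  [load 85/165]
4 USB sticks opened.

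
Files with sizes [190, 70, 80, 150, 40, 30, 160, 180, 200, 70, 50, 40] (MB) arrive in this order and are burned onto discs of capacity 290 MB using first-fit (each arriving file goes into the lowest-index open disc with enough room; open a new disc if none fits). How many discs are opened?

5

  190 → disc 1 (new)  [load 190/290]
  70 → disc 1  [load 260/290]
  80 → disc 2 (new)  [load 80/290]
  150 → disc 2  [load 230/290]
  40 → disc 2  [load 270/290]
  30 → disc 1  [load 290/290]
  160 → disc 3 (new)  [load 160/290]
  180 → disc 4 (new)  [load 180/290]
  200 → disc 5 (new)  [load 200/290]
  70 → disc 3  [load 230/290]
  50 → disc 3  [load 280/290]
  40 → disc 4  [load 220/290]
5 discs opened.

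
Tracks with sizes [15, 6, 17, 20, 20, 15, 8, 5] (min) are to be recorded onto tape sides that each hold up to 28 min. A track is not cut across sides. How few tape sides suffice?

5

Total = 20 + 20 + 17 + 15 + 15 + 8 + 6 + 5 = 106 min.
Lower bound: ⌈106/28⌉ = 4 tape sides.
Also, 5 tracks each exceed 14 min, and no two of those can share a side, so at least 5 tape sides are needed.
A packing using 5 tape sides:
  side 1: 20 + 8 = 28
  side 2: 20 + 6 = 26
  side 3: 17 + 5 = 22
  side 4: 15 = 15
  side 5: 15 = 15
This matches the lower bound, so 5 is optimal.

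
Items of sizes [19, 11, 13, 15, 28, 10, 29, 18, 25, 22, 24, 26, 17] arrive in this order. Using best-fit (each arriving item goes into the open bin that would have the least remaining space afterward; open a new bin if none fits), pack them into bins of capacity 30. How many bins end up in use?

  19 → bin 1 (new)  [load 19/30]
  11 → bin 1  [load 30/30]
  13 → bin 2 (new)  [load 13/30]
  15 → bin 2  [load 28/30]
  28 → bin 3 (new)  [load 28/30]
  10 → bin 4 (new)  [load 10/30]
  29 → bin 5 (new)  [load 29/30]
  18 → bin 4  [load 28/30]
  25 → bin 6 (new)  [load 25/30]
  22 → bin 7 (new)  [load 22/30]
  24 → bin 8 (new)  [load 24/30]
  26 → bin 9 (new)  [load 26/30]
  17 → bin 10 (new)  [load 17/30]
10 bins opened.

10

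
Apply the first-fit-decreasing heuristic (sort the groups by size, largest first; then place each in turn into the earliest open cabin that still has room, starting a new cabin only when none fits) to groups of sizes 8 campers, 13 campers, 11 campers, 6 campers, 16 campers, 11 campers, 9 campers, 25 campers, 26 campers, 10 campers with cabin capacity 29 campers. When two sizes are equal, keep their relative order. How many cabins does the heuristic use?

Sorted descending: 26, 25, 16, 13, 11, 11, 10, 9, 8, 6.
  26 → cabin 1 (new)  [load 26/29]
  25 → cabin 2 (new)  [load 25/29]
  16 → cabin 3 (new)  [load 16/29]
  13 → cabin 3  [load 29/29]
  11 → cabin 4 (new)  [load 11/29]
  11 → cabin 4  [load 22/29]
  10 → cabin 5 (new)  [load 10/29]
  9 → cabin 5  [load 19/29]
  8 → cabin 5  [load 27/29]
  6 → cabin 4  [load 28/29]
5 cabins opened.

5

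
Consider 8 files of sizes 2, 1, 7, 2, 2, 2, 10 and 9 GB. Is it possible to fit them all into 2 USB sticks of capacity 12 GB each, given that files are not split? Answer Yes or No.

Total = 35 GB; ⌈35/12⌉ = 3.
At least 3 USB sticks are required, but only 2 are allowed.

No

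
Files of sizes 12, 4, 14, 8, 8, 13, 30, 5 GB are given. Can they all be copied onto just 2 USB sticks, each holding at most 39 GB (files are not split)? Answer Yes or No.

No

Total = 94 GB; ⌈94/39⌉ = 3.
At least 3 USB sticks are required, but only 2 are allowed.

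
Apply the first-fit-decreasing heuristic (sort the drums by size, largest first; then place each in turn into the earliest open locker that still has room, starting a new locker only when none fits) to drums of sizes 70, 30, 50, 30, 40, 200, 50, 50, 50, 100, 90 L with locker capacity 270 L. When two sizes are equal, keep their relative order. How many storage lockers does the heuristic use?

3

Sorted descending: 200, 100, 90, 70, 50, 50, 50, 50, 40, 30, 30.
  200 → locker 1 (new)  [load 200/270]
  100 → locker 2 (new)  [load 100/270]
  90 → locker 2  [load 190/270]
  70 → locker 1  [load 270/270]
  50 → locker 2  [load 240/270]
  50 → locker 3 (new)  [load 50/270]
  50 → locker 3  [load 100/270]
  50 → locker 3  [load 150/270]
  40 → locker 3  [load 190/270]
  30 → locker 2  [load 270/270]
  30 → locker 3  [load 220/270]
3 storage lockers opened.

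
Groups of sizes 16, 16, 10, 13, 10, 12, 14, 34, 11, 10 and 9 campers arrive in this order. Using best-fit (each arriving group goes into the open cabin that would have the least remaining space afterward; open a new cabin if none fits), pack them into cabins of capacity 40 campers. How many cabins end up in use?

  16 → cabin 1 (new)  [load 16/40]
  16 → cabin 1  [load 32/40]
  10 → cabin 2 (new)  [load 10/40]
  13 → cabin 2  [load 23/40]
  10 → cabin 2  [load 33/40]
  12 → cabin 3 (new)  [load 12/40]
  14 → cabin 3  [load 26/40]
  34 → cabin 4 (new)  [load 34/40]
  11 → cabin 3  [load 37/40]
  10 → cabin 5 (new)  [load 10/40]
  9 → cabin 5  [load 19/40]
5 cabins opened.

5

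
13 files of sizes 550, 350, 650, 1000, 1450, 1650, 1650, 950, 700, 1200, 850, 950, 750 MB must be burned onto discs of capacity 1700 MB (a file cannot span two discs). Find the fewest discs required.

Total = 1650 + 1650 + 1450 + 1200 + 1000 + 950 + 950 + 850 + 750 + 700 + 650 + 550 + 350 = 12700 MB.
Lower bound: ⌈12700/1700⌉ = 8 discs.
A packing using 8 discs:
  disc 1: 1650 = 1650
  disc 2: 1650 = 1650
  disc 3: 1450 = 1450
  disc 4: 1200 + 350 = 1550
  disc 5: 1000 + 700 = 1700
  disc 6: 950 + 750 = 1700
  disc 7: 950 + 650 = 1600
  disc 8: 850 + 550 = 1400
This matches the lower bound, so 8 is optimal.

8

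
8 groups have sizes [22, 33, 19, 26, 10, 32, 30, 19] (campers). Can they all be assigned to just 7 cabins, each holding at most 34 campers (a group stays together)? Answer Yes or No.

A valid assignment using 7 cabins:
  cabin 1: 33 = 33
  cabin 2: 32 = 32
  cabin 3: 30 = 30
  cabin 4: 26 = 26
  cabin 5: 22 + 10 = 32
  cabin 6: 19 = 19
  cabin 7: 19 = 19
Every load is within 34 campers, so 7 cabins suffice.

Yes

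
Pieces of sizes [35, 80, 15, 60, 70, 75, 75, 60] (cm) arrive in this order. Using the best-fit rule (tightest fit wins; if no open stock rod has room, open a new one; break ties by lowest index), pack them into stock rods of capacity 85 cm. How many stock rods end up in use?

  35 → stock rod 1 (new)  [load 35/85]
  80 → stock rod 2 (new)  [load 80/85]
  15 → stock rod 1  [load 50/85]
  60 → stock rod 3 (new)  [load 60/85]
  70 → stock rod 4 (new)  [load 70/85]
  75 → stock rod 5 (new)  [load 75/85]
  75 → stock rod 6 (new)  [load 75/85]
  60 → stock rod 7 (new)  [load 60/85]
7 stock rods opened.

7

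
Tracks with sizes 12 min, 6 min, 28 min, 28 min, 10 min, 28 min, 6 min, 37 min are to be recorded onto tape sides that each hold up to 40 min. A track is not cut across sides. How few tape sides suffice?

Total = 37 + 28 + 28 + 28 + 12 + 10 + 6 + 6 = 155 min.
Lower bound: ⌈155/40⌉ = 4 tape sides.
A packing using 4 tape sides:
  side 1: 37 = 37
  side 2: 28 + 12 = 40
  side 3: 28 + 10 = 38
  side 4: 28 + 6 + 6 = 40
This matches the lower bound, so 4 is optimal.

4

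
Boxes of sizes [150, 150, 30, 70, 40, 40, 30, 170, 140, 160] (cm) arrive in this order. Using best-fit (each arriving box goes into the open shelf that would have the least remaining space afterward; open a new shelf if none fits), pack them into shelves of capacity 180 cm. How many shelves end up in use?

6

  150 → shelf 1 (new)  [load 150/180]
  150 → shelf 2 (new)  [load 150/180]
  30 → shelf 1  [load 180/180]
  70 → shelf 3 (new)  [load 70/180]
  40 → shelf 3  [load 110/180]
  40 → shelf 3  [load 150/180]
  30 → shelf 2  [load 180/180]
  170 → shelf 4 (new)  [load 170/180]
  140 → shelf 5 (new)  [load 140/180]
  160 → shelf 6 (new)  [load 160/180]
6 shelves opened.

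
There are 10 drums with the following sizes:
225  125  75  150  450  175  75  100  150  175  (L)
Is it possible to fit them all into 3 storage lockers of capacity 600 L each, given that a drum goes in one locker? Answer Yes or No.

A valid assignment using 3 storage lockers:
  locker 1: 450 + 150 = 600
  locker 2: 225 + 175 + 175 = 575
  locker 3: 150 + 125 + 100 + 75 + 75 = 525
Every load is within 600 L, so 3 storage lockers suffice.

Yes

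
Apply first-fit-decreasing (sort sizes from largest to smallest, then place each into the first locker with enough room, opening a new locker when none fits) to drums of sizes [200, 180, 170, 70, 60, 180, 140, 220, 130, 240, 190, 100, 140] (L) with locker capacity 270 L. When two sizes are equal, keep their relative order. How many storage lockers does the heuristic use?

Sorted descending: 240, 220, 200, 190, 180, 180, 170, 140, 140, 130, 100, 70, 60.
  240 → locker 1 (new)  [load 240/270]
  220 → locker 2 (new)  [load 220/270]
  200 → locker 3 (new)  [load 200/270]
  190 → locker 4 (new)  [load 190/270]
  180 → locker 5 (new)  [load 180/270]
  180 → locker 6 (new)  [load 180/270]
  170 → locker 7 (new)  [load 170/270]
  140 → locker 8 (new)  [load 140/270]
  140 → locker 9 (new)  [load 140/270]
  130 → locker 8  [load 270/270]
  100 → locker 7  [load 270/270]
  70 → locker 3  [load 270/270]
  60 → locker 4  [load 250/270]
9 storage lockers opened.

9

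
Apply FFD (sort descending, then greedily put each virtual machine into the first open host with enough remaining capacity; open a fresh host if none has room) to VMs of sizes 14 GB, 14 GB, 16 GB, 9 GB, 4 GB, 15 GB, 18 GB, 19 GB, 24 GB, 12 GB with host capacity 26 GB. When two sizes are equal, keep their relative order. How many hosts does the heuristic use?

Sorted descending: 24, 19, 18, 16, 15, 14, 14, 12, 9, 4.
  24 → host 1 (new)  [load 24/26]
  19 → host 2 (new)  [load 19/26]
  18 → host 3 (new)  [load 18/26]
  16 → host 4 (new)  [load 16/26]
  15 → host 5 (new)  [load 15/26]
  14 → host 6 (new)  [load 14/26]
  14 → host 7 (new)  [load 14/26]
  12 → host 6  [load 26/26]
  9 → host 4  [load 25/26]
  4 → host 2  [load 23/26]
7 hosts opened.

7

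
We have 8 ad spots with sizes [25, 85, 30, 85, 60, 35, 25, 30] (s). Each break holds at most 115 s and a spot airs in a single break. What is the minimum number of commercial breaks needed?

Total = 85 + 85 + 60 + 35 + 30 + 30 + 25 + 25 = 375 s.
Lower bound: ⌈375/115⌉ = 4 commercial breaks.
A packing using 4 commercial breaks:
  break 1: 85 + 30 = 115
  break 2: 85 + 30 = 115
  break 3: 60 + 35 = 95
  break 4: 25 + 25 = 50
This matches the lower bound, so 4 is optimal.

4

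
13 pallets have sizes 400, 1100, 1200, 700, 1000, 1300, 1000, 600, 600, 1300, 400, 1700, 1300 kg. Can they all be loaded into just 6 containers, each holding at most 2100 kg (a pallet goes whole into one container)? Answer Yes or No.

Total = 12600 kg; ⌈12600/2100⌉ = 6.
The bound of 6 does not rule out 6, but exhaustive search shows no assignment into 6 containers of capacity 2100 kg exists — the minimum is 7.

No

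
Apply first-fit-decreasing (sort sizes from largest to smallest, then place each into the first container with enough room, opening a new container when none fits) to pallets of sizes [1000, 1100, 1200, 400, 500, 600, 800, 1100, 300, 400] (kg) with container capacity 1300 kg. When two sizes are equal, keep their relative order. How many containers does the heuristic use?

Sorted descending: 1200, 1100, 1100, 1000, 800, 600, 500, 400, 400, 300.
  1200 → container 1 (new)  [load 1200/1300]
  1100 → container 2 (new)  [load 1100/1300]
  1100 → container 3 (new)  [load 1100/1300]
  1000 → container 4 (new)  [load 1000/1300]
  800 → container 5 (new)  [load 800/1300]
  600 → container 6 (new)  [load 600/1300]
  500 → container 5  [load 1300/1300]
  400 → container 6  [load 1000/1300]
  400 → container 7 (new)  [load 400/1300]
  300 → container 4  [load 1300/1300]
7 containers opened.

7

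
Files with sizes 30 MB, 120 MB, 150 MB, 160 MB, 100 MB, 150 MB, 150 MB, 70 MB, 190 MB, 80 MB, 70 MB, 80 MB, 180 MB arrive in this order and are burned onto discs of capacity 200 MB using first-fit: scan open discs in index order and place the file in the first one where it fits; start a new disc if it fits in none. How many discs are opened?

10

  30 → disc 1 (new)  [load 30/200]
  120 → disc 1  [load 150/200]
  150 → disc 2 (new)  [load 150/200]
  160 → disc 3 (new)  [load 160/200]
  100 → disc 4 (new)  [load 100/200]
  150 → disc 5 (new)  [load 150/200]
  150 → disc 6 (new)  [load 150/200]
  70 → disc 4  [load 170/200]
  190 → disc 7 (new)  [load 190/200]
  80 → disc 8 (new)  [load 80/200]
  70 → disc 8  [load 150/200]
  80 → disc 9 (new)  [load 80/200]
  180 → disc 10 (new)  [load 180/200]
10 discs opened.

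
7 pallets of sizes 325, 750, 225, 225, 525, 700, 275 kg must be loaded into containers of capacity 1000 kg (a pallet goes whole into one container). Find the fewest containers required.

Total = 750 + 700 + 525 + 325 + 275 + 225 + 225 = 3025 kg.
Lower bound: ⌈3025/1000⌉ = 4 containers.
A packing using 4 containers:
  container 1: 750 + 225 = 975
  container 2: 700 + 275 = 975
  container 3: 525 + 325 = 850
  container 4: 225 = 225
This matches the lower bound, so 4 is optimal.

4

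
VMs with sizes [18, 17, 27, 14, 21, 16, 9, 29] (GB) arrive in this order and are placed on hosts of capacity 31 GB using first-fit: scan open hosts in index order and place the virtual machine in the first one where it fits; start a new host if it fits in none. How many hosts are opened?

  18 → host 1 (new)  [load 18/31]
  17 → host 2 (new)  [load 17/31]
  27 → host 3 (new)  [load 27/31]
  14 → host 2  [load 31/31]
  21 → host 4 (new)  [load 21/31]
  16 → host 5 (new)  [load 16/31]
  9 → host 1  [load 27/31]
  29 → host 6 (new)  [load 29/31]
6 hosts opened.

6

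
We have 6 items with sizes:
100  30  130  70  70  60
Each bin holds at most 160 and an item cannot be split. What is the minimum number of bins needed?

Total = 130 + 100 + 70 + 70 + 60 + 30 = 460.
Lower bound: ⌈460/160⌉ = 3 bins.
A packing using 3 bins:
  bin 1: 130 + 30 = 160
  bin 2: 100 + 60 = 160
  bin 3: 70 + 70 = 140
This matches the lower bound, so 3 is optimal.

3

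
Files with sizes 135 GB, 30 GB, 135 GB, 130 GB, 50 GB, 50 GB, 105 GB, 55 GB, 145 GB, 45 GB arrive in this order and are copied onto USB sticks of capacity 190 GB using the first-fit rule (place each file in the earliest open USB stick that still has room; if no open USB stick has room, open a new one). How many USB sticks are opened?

  135 → USB stick 1 (new)  [load 135/190]
  30 → USB stick 1  [load 165/190]
  135 → USB stick 2 (new)  [load 135/190]
  130 → USB stick 3 (new)  [load 130/190]
  50 → USB stick 2  [load 185/190]
  50 → USB stick 3  [load 180/190]
  105 → USB stick 4 (new)  [load 105/190]
  55 → USB stick 4  [load 160/190]
  145 → USB stick 5 (new)  [load 145/190]
  45 → USB stick 5  [load 190/190]
5 USB sticks opened.

5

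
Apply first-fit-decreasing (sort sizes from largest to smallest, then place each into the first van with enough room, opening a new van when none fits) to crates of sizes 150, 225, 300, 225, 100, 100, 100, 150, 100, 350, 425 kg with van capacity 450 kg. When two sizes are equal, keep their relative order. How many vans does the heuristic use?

5

Sorted descending: 425, 350, 300, 225, 225, 150, 150, 100, 100, 100, 100.
  425 → van 1 (new)  [load 425/450]
  350 → van 2 (new)  [load 350/450]
  300 → van 3 (new)  [load 300/450]
  225 → van 4 (new)  [load 225/450]
  225 → van 4  [load 450/450]
  150 → van 3  [load 450/450]
  150 → van 5 (new)  [load 150/450]
  100 → van 2  [load 450/450]
  100 → van 5  [load 250/450]
  100 → van 5  [load 350/450]
  100 → van 5  [load 450/450]
5 vans opened.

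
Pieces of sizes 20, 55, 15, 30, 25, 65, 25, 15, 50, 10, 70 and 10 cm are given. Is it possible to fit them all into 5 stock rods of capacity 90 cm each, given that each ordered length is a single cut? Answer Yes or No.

Yes

A valid assignment using 5 stock rods:
  stock rod 1: 70 + 20 = 90
  stock rod 2: 65 + 25 = 90
  stock rod 3: 55 + 30 = 85
  stock rod 4: 50 + 25 + 15 = 90
  stock rod 5: 15 + 10 + 10 = 35
Every load is within 90 cm, so 5 stock rods suffice.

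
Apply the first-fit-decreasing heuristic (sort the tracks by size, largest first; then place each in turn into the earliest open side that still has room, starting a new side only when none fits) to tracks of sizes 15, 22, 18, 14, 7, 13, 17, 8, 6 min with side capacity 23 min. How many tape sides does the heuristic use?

Sorted descending: 22, 18, 17, 15, 14, 13, 8, 7, 6.
  22 → side 1 (new)  [load 22/23]
  18 → side 2 (new)  [load 18/23]
  17 → side 3 (new)  [load 17/23]
  15 → side 4 (new)  [load 15/23]
  14 → side 5 (new)  [load 14/23]
  13 → side 6 (new)  [load 13/23]
  8 → side 4  [load 23/23]
  7 → side 5  [load 21/23]
  6 → side 3  [load 23/23]
6 tape sides opened.

6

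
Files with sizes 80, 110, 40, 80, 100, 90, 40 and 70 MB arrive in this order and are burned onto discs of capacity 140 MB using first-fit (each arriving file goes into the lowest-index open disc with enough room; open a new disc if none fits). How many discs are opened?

6

  80 → disc 1 (new)  [load 80/140]
  110 → disc 2 (new)  [load 110/140]
  40 → disc 1  [load 120/140]
  80 → disc 3 (new)  [load 80/140]
  100 → disc 4 (new)  [load 100/140]
  90 → disc 5 (new)  [load 90/140]
  40 → disc 3  [load 120/140]
  70 → disc 6 (new)  [load 70/140]
6 discs opened.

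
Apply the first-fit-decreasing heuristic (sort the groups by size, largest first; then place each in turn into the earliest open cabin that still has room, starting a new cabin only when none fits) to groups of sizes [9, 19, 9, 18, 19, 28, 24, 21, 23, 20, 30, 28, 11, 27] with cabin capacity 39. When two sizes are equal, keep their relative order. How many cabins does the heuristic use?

Sorted descending: 30, 28, 28, 27, 24, 23, 21, 20, 19, 19, 18, 11, 9, 9.
  30 → cabin 1 (new)  [load 30/39]
  28 → cabin 2 (new)  [load 28/39]
  28 → cabin 3 (new)  [load 28/39]
  27 → cabin 4 (new)  [load 27/39]
  24 → cabin 5 (new)  [load 24/39]
  23 → cabin 6 (new)  [load 23/39]
  21 → cabin 7 (new)  [load 21/39]
  20 → cabin 8 (new)  [load 20/39]
  19 → cabin 8  [load 39/39]
  19 → cabin 9 (new)  [load 19/39]
  18 → cabin 7  [load 39/39]
  11 → cabin 2  [load 39/39]
  9 → cabin 1  [load 39/39]
  9 → cabin 3  [load 37/39]
9 cabins opened.

9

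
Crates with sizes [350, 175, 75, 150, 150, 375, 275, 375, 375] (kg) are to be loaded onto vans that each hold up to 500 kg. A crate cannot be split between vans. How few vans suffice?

6

Total = 375 + 375 + 375 + 350 + 275 + 175 + 150 + 150 + 75 = 2300 kg.
Lower bound: ⌈2300/500⌉ = 5 vans.
A packing using 6 vans:
  van 1: 375 + 75 = 450
  van 2: 375 = 375
  van 3: 375 = 375
  van 4: 350 + 150 = 500
  van 5: 275 + 175 = 450
  van 6: 150 = 150
No arrangement into 5 vans stays within capacity, so 6 is optimal.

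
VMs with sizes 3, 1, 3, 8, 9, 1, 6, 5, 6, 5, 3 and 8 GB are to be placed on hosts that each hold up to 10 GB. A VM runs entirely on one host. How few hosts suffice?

Total = 9 + 8 + 8 + 6 + 6 + 5 + 5 + 3 + 3 + 3 + 1 + 1 = 58 GB.
Lower bound: ⌈58/10⌉ = 6 hosts.
A packing using 7 hosts:
  host 1: 9 + 1 = 10
  host 2: 8 + 1 = 9
  host 3: 8 = 8
  host 4: 6 + 3 = 9
  host 5: 6 + 3 = 9
  host 6: 5 + 5 = 10
  host 7: 3 = 3
No arrangement into 6 hosts stays within capacity, so 7 is optimal.

7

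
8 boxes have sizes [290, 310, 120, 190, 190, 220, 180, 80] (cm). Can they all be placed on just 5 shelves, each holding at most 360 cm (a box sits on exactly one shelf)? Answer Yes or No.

No

Total = 1580 cm; ⌈1580/360⌉ = 5.
The bound of 5 does not rule out 5, but exhaustive search shows no assignment into 5 shelves of capacity 360 cm exists — the minimum is 6.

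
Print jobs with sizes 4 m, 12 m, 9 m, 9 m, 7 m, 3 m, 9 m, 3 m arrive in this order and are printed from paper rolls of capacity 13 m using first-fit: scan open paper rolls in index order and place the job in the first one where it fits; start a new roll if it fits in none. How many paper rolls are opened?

  4 → roll 1 (new)  [load 4/13]
  12 → roll 2 (new)  [load 12/13]
  9 → roll 1  [load 13/13]
  9 → roll 3 (new)  [load 9/13]
  7 → roll 4 (new)  [load 7/13]
  3 → roll 3  [load 12/13]
  9 → roll 5 (new)  [load 9/13]
  3 → roll 4  [load 10/13]
5 paper rolls opened.

5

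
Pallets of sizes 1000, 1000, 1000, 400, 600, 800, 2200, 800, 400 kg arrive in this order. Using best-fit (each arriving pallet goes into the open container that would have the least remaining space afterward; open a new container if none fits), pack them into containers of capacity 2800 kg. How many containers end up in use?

  1000 → container 1 (new)  [load 1000/2800]
  1000 → container 1  [load 2000/2800]
  1000 → container 2 (new)  [load 1000/2800]
  400 → container 1  [load 2400/2800]
  600 → container 2  [load 1600/2800]
  800 → container 2  [load 2400/2800]
  2200 → container 3 (new)  [load 2200/2800]
  800 → container 4 (new)  [load 800/2800]
  400 → container 1  [load 2800/2800]
4 containers opened.

4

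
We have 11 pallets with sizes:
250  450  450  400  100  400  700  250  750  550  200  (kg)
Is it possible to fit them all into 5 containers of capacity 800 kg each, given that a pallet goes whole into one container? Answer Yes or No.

Total = 4500 kg; ⌈4500/800⌉ = 6.
At least 6 containers are required, but only 5 are allowed.

No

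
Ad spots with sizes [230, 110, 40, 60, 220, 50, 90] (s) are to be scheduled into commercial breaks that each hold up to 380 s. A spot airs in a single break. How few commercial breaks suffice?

Total = 230 + 220 + 110 + 90 + 60 + 50 + 40 = 800 s.
Lower bound: ⌈800/380⌉ = 3 commercial breaks.
A packing using 3 commercial breaks:
  break 1: 230 + 110 + 40 = 380
  break 2: 220 + 90 + 60 = 370
  break 3: 50 = 50
This matches the lower bound, so 3 is optimal.

3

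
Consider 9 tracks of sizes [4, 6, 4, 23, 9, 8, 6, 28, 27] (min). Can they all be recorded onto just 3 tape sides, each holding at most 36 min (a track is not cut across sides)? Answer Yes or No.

No

Total = 115 min; ⌈115/36⌉ = 4.
At least 4 tape sides are required, but only 3 are allowed.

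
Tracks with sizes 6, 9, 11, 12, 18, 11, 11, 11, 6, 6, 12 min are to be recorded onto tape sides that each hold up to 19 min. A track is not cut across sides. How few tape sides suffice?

Total = 18 + 12 + 12 + 11 + 11 + 11 + 11 + 9 + 6 + 6 + 6 = 113 min.
Lower bound: ⌈113/19⌉ = 6 tape sides.
Also, 7 tracks each exceed 19/2 min, and no two of those can share a side, so at least 7 tape sides are needed.
A packing using 8 tape sides:
  side 1: 18 = 18
  side 2: 12 + 6 = 18
  side 3: 12 + 6 = 18
  side 4: 11 + 6 = 17
  side 5: 11 = 11
  side 6: 11 = 11
  side 7: 11 = 11
  side 8: 9 = 9
No arrangement into 7 tape sides stays within capacity, so 8 is optimal.

8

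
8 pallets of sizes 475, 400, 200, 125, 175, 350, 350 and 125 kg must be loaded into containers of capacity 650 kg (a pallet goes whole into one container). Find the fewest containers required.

Total = 475 + 400 + 350 + 350 + 200 + 175 + 125 + 125 = 2200 kg.
Lower bound: ⌈2200/650⌉ = 4 containers.
A packing using 4 containers:
  container 1: 475 + 175 = 650
  container 2: 400 + 200 = 600
  container 3: 350 + 125 + 125 = 600
  container 4: 350 = 350
This matches the lower bound, so 4 is optimal.

4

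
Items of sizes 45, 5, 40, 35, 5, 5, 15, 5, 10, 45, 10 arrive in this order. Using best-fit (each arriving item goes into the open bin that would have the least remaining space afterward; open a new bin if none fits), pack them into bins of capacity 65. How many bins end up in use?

  45 → bin 1 (new)  [load 45/65]
  5 → bin 1  [load 50/65]
  40 → bin 2 (new)  [load 40/65]
  35 → bin 3 (new)  [load 35/65]
  5 → bin 1  [load 55/65]
  5 → bin 1  [load 60/65]
  15 → bin 2  [load 55/65]
  5 → bin 1  [load 65/65]
  10 → bin 2  [load 65/65]
  45 → bin 4 (new)  [load 45/65]
  10 → bin 4  [load 55/65]
4 bins opened.

4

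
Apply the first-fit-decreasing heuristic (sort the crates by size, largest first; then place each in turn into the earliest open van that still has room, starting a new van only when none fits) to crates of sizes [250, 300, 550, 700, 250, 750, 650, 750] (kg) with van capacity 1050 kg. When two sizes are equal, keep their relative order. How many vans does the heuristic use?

5

Sorted descending: 750, 750, 700, 650, 550, 300, 250, 250.
  750 → van 1 (new)  [load 750/1050]
  750 → van 2 (new)  [load 750/1050]
  700 → van 3 (new)  [load 700/1050]
  650 → van 4 (new)  [load 650/1050]
  550 → van 5 (new)  [load 550/1050]
  300 → van 1  [load 1050/1050]
  250 → van 2  [load 1000/1050]
  250 → van 3  [load 950/1050]
5 vans opened.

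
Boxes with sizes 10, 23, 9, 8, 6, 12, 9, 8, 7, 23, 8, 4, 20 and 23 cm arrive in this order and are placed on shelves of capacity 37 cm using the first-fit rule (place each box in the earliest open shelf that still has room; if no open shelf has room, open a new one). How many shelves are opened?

  10 → shelf 1 (new)  [load 10/37]
  23 → shelf 1  [load 33/37]
  9 → shelf 2 (new)  [load 9/37]
  8 → shelf 2  [load 17/37]
  6 → shelf 2  [load 23/37]
  12 → shelf 2  [load 35/37]
  9 → shelf 3 (new)  [load 9/37]
  8 → shelf 3  [load 17/37]
  7 → shelf 3  [load 24/37]
  23 → shelf 4 (new)  [load 23/37]
  8 → shelf 3  [load 32/37]
  4 → shelf 1  [load 37/37]
  20 → shelf 5 (new)  [load 20/37]
  23 → shelf 6 (new)  [load 23/37]
6 shelves opened.

6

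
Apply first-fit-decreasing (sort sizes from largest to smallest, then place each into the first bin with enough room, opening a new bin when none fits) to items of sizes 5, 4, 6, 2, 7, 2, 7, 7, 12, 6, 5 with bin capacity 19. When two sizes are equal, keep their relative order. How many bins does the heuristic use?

4

Sorted descending: 12, 7, 7, 7, 6, 6, 5, 5, 4, 2, 2.
  12 → bin 1 (new)  [load 12/19]
  7 → bin 1  [load 19/19]
  7 → bin 2 (new)  [load 7/19]
  7 → bin 2  [load 14/19]
  6 → bin 3 (new)  [load 6/19]
  6 → bin 3  [load 12/19]
  5 → bin 2  [load 19/19]
  5 → bin 3  [load 17/19]
  4 → bin 4 (new)  [load 4/19]
  2 → bin 3  [load 19/19]
  2 → bin 4  [load 6/19]
4 bins opened.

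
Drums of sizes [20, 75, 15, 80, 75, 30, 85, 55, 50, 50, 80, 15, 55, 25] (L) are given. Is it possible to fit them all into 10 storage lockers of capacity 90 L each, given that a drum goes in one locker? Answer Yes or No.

A valid assignment using 9 storage lockers:
  locker 1: 85 = 85
  locker 2: 80 = 80
  locker 3: 80 = 80
  locker 4: 75 + 15 = 90
  locker 5: 75 + 15 = 90
  locker 6: 55 + 30 = 85
  locker 7: 55 + 25 = 80
  locker 8: 50 + 20 = 70
  locker 9: 50 = 50
That uses only 9 ≤ 10, so 10 storage lockers are enough.

Yes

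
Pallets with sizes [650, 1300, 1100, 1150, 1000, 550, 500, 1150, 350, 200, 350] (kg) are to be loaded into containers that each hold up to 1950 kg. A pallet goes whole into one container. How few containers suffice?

5

Total = 1300 + 1150 + 1150 + 1100 + 1000 + 650 + 550 + 500 + 350 + 350 + 200 = 8300 kg.
Lower bound: ⌈8300/1950⌉ = 5 containers.
A packing using 5 containers:
  container 1: 1300 + 650 = 1950
  container 2: 1150 + 550 + 200 = 1900
  container 3: 1150 + 500 = 1650
  container 4: 1100 + 350 + 350 = 1800
  container 5: 1000 = 1000
This matches the lower bound, so 5 is optimal.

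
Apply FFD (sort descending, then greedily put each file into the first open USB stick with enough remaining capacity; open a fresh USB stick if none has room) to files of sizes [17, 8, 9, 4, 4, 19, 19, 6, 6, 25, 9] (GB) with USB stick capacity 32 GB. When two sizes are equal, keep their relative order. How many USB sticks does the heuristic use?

Sorted descending: 25, 19, 19, 17, 9, 9, 8, 6, 6, 4, 4.
  25 → USB stick 1 (new)  [load 25/32]
  19 → USB stick 2 (new)  [load 19/32]
  19 → USB stick 3 (new)  [load 19/32]
  17 → USB stick 4 (new)  [load 17/32]
  9 → USB stick 2  [load 28/32]
  9 → USB stick 3  [load 28/32]
  8 → USB stick 4  [load 25/32]
  6 → USB stick 1  [load 31/32]
  6 → USB stick 4  [load 31/32]
  4 → USB stick 2  [load 32/32]
  4 → USB stick 3  [load 32/32]
4 USB sticks opened.

4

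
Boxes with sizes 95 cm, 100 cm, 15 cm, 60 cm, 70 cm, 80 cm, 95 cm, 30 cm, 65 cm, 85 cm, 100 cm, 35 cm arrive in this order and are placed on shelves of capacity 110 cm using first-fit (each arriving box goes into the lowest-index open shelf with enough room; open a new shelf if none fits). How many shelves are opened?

9

  95 → shelf 1 (new)  [load 95/110]
  100 → shelf 2 (new)  [load 100/110]
  15 → shelf 1  [load 110/110]
  60 → shelf 3 (new)  [load 60/110]
  70 → shelf 4 (new)  [load 70/110]
  80 → shelf 5 (new)  [load 80/110]
  95 → shelf 6 (new)  [load 95/110]
  30 → shelf 3  [load 90/110]
  65 → shelf 7 (new)  [load 65/110]
  85 → shelf 8 (new)  [load 85/110]
  100 → shelf 9 (new)  [load 100/110]
  35 → shelf 4  [load 105/110]
9 shelves opened.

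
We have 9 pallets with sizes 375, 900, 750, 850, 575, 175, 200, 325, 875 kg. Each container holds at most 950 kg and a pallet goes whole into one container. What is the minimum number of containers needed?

Total = 900 + 875 + 850 + 750 + 575 + 375 + 325 + 200 + 175 = 5025 kg.
Lower bound: ⌈5025/950⌉ = 6 containers.
A packing using 6 containers:
  container 1: 900 = 900
  container 2: 875 = 875
  container 3: 850 = 850
  container 4: 750 + 200 = 950
  container 5: 575 + 375 = 950
  container 6: 325 + 175 = 500
This matches the lower bound, so 6 is optimal.

6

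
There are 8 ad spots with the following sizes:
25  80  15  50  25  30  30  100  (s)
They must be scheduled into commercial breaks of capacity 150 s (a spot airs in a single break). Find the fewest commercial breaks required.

Total = 100 + 80 + 50 + 30 + 30 + 25 + 25 + 15 = 355 s.
Lower bound: ⌈355/150⌉ = 3 commercial breaks.
A packing using 3 commercial breaks:
  break 1: 100 + 50 = 150
  break 2: 80 + 30 + 30 = 140
  break 3: 25 + 25 + 15 = 65
This matches the lower bound, so 3 is optimal.

3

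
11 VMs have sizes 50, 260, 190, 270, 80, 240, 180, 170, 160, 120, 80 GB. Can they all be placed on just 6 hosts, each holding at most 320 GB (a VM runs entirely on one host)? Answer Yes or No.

Total = 1800 GB; ⌈1800/320⌉ = 6.
The bound of 6 does not rule out 6, but exhaustive search shows no assignment into 6 hosts of capacity 320 GB exists — the minimum is 7.

No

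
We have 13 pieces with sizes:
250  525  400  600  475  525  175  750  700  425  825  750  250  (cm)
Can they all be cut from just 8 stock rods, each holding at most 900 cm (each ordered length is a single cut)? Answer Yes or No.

Total = 6650 cm; ⌈6650/900⌉ = 8.
The bound of 8 does not rule out 8, but exhaustive search shows no assignment into 8 stock rods of capacity 900 cm exists — the minimum is 9.

No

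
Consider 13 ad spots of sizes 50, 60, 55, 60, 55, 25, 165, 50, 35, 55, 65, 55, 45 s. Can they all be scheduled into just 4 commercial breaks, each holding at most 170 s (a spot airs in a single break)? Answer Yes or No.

No

Total = 775 s; ⌈775/170⌉ = 5.
At least 5 commercial breaks are required, but only 4 are allowed.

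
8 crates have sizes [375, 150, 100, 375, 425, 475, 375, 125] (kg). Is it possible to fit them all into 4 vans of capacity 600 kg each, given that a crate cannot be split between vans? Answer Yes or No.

Total = 2400 kg; ⌈2400/600⌉ = 4.
5 crates each exceed half the capacity and cannot share a van, forcing at least 5 vans.
At least 5 vans are required, but only 4 are allowed.

No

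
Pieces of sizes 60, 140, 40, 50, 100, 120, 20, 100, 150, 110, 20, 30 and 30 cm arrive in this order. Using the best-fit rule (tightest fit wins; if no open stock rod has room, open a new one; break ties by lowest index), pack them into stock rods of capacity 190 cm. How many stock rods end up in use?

  60 → stock rod 1 (new)  [load 60/190]
  140 → stock rod 2 (new)  [load 140/190]
  40 → stock rod 2  [load 180/190]
  50 → stock rod 1  [load 110/190]
  100 → stock rod 3 (new)  [load 100/190]
  120 → stock rod 4 (new)  [load 120/190]
  20 → stock rod 4  [load 140/190]
  100 → stock rod 5 (new)  [load 100/190]
  150 → stock rod 6 (new)  [load 150/190]
  110 → stock rod 7 (new)  [load 110/190]
  20 → stock rod 6  [load 170/190]
  30 → stock rod 4  [load 170/190]
  30 → stock rod 1  [load 140/190]
7 stock rods opened.

7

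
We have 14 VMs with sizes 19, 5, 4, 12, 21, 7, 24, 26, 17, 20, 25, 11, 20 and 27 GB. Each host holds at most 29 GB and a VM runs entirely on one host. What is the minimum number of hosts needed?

Total = 27 + 26 + 25 + 24 + 21 + 20 + 20 + 19 + 17 + 12 + 11 + 7 + 5 + 4 = 238 GB.
Lower bound: ⌈238/29⌉ = 9 hosts.
A packing using 10 hosts:
  host 1: 27 = 27
  host 2: 26 = 26
  host 3: 25 + 4 = 29
  host 4: 24 + 5 = 29
  host 5: 21 + 7 = 28
  host 6: 20 = 20
  host 7: 20 = 20
  host 8: 19 = 19
  host 9: 17 + 12 = 29
  host 10: 11 = 11
No arrangement into 9 hosts stays within capacity, so 10 is optimal.

10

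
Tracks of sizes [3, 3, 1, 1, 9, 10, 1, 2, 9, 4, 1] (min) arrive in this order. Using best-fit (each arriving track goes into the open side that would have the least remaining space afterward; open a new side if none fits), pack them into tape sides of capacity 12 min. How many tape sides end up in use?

4

  3 → side 1 (new)  [load 3/12]
  3 → side 1  [load 6/12]
  1 → side 1  [load 7/12]
  1 → side 1  [load 8/12]
  9 → side 2 (new)  [load 9/12]
  10 → side 3 (new)  [load 10/12]
  1 → side 3  [load 11/12]
  2 → side 2  [load 11/12]
  9 → side 4 (new)  [load 9/12]
  4 → side 1  [load 12/12]
  1 → side 2  [load 12/12]
4 tape sides opened.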